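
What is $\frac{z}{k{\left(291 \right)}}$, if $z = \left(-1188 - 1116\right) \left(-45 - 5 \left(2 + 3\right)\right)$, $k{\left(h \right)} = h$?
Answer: $\frac{53760}{97} \approx 554.23$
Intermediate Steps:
$z = 161280$ ($z = \left(-1188 - 1116\right) \left(-45 - 5 \cdot 5\right) = - 2304 \left(-45 - 25\right) = \left(-2304\right) \left(-70\right) = 161280$)
$\frac{z}{k{\left(291 \right)}} = \frac{161280}{291} = 161280 \cdot \frac{1}{291} = \frac{53760}{97}$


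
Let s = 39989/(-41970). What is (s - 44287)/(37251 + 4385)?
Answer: -1858765379/1747462920 ≈ -1.0637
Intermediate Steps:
s = -39989/41970 (s = 39989*(-1/41970) = -39989/41970 ≈ -0.95280)
(s - 44287)/(37251 + 4385) = (-39989/41970 - 44287)/(37251 + 4385) = -1858765379/41970/41636 = -1858765379/41970*1/41636 = -1858765379/1747462920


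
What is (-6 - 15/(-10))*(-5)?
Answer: 45/2 ≈ 22.500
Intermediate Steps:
(-6 - 15/(-10))*(-5) = (-6 - 15*(-1/10))*(-5) = (-6 + 3/2)*(-5) = -9/2*(-5) = 45/2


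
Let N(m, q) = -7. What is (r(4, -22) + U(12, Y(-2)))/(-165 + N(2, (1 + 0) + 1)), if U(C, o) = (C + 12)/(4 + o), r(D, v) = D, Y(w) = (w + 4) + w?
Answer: -5/86 ≈ -0.058140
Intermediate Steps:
Y(w) = 4 + 2*w (Y(w) = (4 + w) + w = 4 + 2*w)
U(C, o) = (12 + C)/(4 + o)
(r(4, -22) + U(12, Y(-2)))/(-165 + N(2, (1 + 0) + 1)) = (4 + (12 + 12)/(4 + (4 + 2*(-2))))/(-165 - 7) = (4 + 24/(4 + (4 - 4)))/(-172) = (4 + 24/(4 + 0))*(-1/172) = (4 + 24/4)*(-1/172) = (4 + (¼)*24)*(-1/172) = (4 + 6)*(-1/172) = 10*(-1/172) = -5/86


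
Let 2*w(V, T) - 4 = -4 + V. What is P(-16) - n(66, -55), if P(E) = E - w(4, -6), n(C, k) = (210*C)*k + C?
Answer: 762216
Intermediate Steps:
w(V, T) = V/2 (w(V, T) = 2 + (-4 + V)/2 = 2 + (-2 + V/2) = V/2)
n(C, k) = C + 210*C*k (n(C, k) = 210*C*k + C = C + 210*C*k)
P(E) = -2 + E (P(E) = E - 4/2 = E - 1*2 = E - 2 = -2 + E)
P(-16) - n(66, -55) = (-2 - 16) - 66*(1 + 210*(-55)) = -18 - 66*(1 - 11550) = -18 - 66*(-11549) = -18 - 1*(-762234) = -18 + 762234 = 762216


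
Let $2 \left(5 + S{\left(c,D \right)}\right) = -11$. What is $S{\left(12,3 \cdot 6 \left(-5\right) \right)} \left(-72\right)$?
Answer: $756$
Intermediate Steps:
$S{\left(c,D \right)} = - \frac{21}{2}$ ($S{\left(c,D \right)} = -5 + \frac{1}{2} \left(-11\right) = -5 - \frac{11}{2} = - \frac{21}{2}$)
$S{\left(12,3 \cdot 6 \left(-5\right) \right)} \left(-72\right) = \left(- \frac{21}{2}\right) \left(-72\right) = 756$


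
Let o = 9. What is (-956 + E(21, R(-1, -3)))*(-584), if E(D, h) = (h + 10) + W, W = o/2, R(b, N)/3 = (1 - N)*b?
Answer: 556844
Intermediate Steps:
R(b, N) = 3*b*(1 - N) (R(b, N) = 3*((1 - N)*b) = 3*(b*(1 - N)) = 3*b*(1 - N))
W = 9/2 ≈ 4.5000
E(D, h) = 29/2 + h (E(D, h) = (h + 10) + 9/2 = (10 + h) + 9/2 = 29/2 + h)
(-956 + E(21, R(-1, -3)))*(-584) = (-956 + (29/2 + 3*(-1)*(1 - 1*(-3))))*(-584) = (-956 + (29/2 + 3*(-1)*(1 + 3)))*(-584) = (-956 + (29/2 + 3*(-1)*4))*(-584) = (-956 + (29/2 - 12))*(-584) = (-956 + 5/2)*(-584) = -1907/2*(-584) = 556844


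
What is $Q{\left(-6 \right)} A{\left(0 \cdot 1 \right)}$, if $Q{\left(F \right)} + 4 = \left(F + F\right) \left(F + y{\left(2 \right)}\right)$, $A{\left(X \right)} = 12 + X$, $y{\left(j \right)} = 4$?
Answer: $240$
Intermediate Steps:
$Q{\left(F \right)} = -4 + 2 F \left(4 + F\right)$ ($Q{\left(F \right)} = -4 + \left(F + F\right) \left(F + 4\right) = -4 + 2 F \left(4 + F\right)$)
$Q{\left(-6 \right)} A{\left(0 \cdot 1 \right)} = \left(-4 + 2 \left(-6\right)^{2} + 8 \left(-6\right)\right) \left(12 + 0 \cdot 1\right) = \left(-4 + 2 \cdot 36 - 48\right) \left(12 + 0\right) = \left(-4 + 72 - 48\right) 12 = 20 \cdot 12 = 240$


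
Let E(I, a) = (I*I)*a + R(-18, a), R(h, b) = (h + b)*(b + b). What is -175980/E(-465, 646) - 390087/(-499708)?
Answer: 2487111245151/3191151778364 ≈ 0.77938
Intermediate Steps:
R(h, b) = 2*b*(b + h) (R(h, b) = (b + h)*(2*b) = 2*b*(b + h))
E(I, a) = a*I**2 + 2*a*(-18 + a) (E(I, a) = (I*I)*a + 2*a*(a - 18) = I**2*a + 2*a*(-18 + a) = a*I**2 + 2*a*(-18 + a))
-175980/E(-465, 646) - 390087/(-499708) = -175980*1/(646*(-36 + (-465)**2 + 2*646)) - 390087/(-499708) = -175980*1/(646*(-36 + 216225 + 1292)) - 390087*(-1/499708) = -175980/(646*217481) + 390087/499708 = -175980/140492726 + 390087/499708 = -175980*1/140492726 + 390087/499708 = -87990/70246363 + 390087/499708 = 2487111245151/3191151778364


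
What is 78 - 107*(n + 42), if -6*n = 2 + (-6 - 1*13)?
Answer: -28315/6 ≈ -4719.2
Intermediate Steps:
n = 17/6 (n = -(2 + (-6 - 1*13))/6 = -(2 + (-6 - 13))/6 = -(2 - 19)/6 = -1/6*(-17) = 17/6 ≈ 2.8333)
78 - 107*(n + 42) = 78 - 107*(17/6 + 42) = 78 - 107*269/6 = 78 - 28783/6 = -28315/6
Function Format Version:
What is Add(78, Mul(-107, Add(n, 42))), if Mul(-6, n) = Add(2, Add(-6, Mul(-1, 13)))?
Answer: Rational(-28315, 6) ≈ -4719.2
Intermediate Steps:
n = Rational(17, 6) (n = Mul(Rational(-1, 6), Add(2, Add(-6, Mul(-1, 13)))) = Mul(Rational(-1, 6), Add(2, Add(-6, -13))) = Mul(Rational(-1, 6), Add(2, -19)) = Mul(Rational(-1, 6), -17) = Rational(17, 6) ≈ 2.8333)
Add(78, Mul(-107, Add(n, 42))) = Add(78, Mul(-107, Add(Rational(17, 6), 42))) = Add(78, Mul(-107, Rational(269, 6))) = Add(78, Rational(-28783, 6)) = Rational(-28315, 6)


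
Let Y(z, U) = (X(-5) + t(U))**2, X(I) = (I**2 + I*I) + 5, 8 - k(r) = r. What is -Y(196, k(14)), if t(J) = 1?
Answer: -3136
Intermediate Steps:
k(r) = 8 - r
X(I) = 5 + 2*I**2 (X(I) = (I**2 + I**2) + 5 = 2*I**2 + 5 = 5 + 2*I**2)
Y(z, U) = 3136 (Y(z, U) = ((5 + 2*(-5)**2) + 1)**2 = ((5 + 2*25) + 1)**2 = ((5 + 50) + 1)**2 = (55 + 1)**2 = 56**2 = 3136)
-Y(196, k(14)) = -1*3136 = -3136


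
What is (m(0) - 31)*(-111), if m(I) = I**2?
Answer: 3441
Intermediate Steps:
(m(0) - 31)*(-111) = (0**2 - 31)*(-111) = (0 - 31)*(-111) = -31*(-111) = 3441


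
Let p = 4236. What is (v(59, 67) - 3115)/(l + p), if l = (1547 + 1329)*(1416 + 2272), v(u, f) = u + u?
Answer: -2997/10610924 ≈ -0.00028244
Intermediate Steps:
v(u, f) = 2*u
l = 10606688 (l = 2876*3688 = 10606688)
(v(59, 67) - 3115)/(l + p) = (2*59 - 3115)/(10606688 + 4236) = (118 - 3115)/10610924 = -2997*1/10610924 = -2997/10610924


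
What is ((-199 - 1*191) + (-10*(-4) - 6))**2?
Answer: 126736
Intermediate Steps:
((-199 - 1*191) + (-10*(-4) - 6))**2 = ((-199 - 191) + (40 - 6))**2 = (-390 + 34)**2 = (-356)**2 = 126736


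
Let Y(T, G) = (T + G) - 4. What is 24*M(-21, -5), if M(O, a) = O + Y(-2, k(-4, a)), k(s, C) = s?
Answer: -744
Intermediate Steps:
Y(T, G) = -4 + G + T (Y(T, G) = (G + T) - 4 = -4 + G + T)
M(O, a) = -10 + O (M(O, a) = O + (-4 - 4 - 2) = O - 10 = -10 + O)
24*M(-21, -5) = 24*(-10 - 21) = 24*(-31) = -744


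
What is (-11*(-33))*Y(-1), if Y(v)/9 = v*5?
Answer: -16335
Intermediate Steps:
Y(v) = 45*v (Y(v) = 9*(v*5) = 9*(5*v) = 45*v)
(-11*(-33))*Y(-1) = (-11*(-33))*(45*(-1)) = 363*(-45) = -16335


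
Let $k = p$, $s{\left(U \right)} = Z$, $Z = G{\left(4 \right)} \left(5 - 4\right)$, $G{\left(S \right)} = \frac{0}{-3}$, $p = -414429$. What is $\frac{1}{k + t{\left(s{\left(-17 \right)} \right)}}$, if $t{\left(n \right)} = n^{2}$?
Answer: $- \frac{1}{414429} \approx -2.413 \cdot 10^{-6}$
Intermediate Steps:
$G{\left(S \right)} = 0$ ($G{\left(S \right)} = 0 \left(- \frac{1}{3}\right) = 0$)
$Z = 0$ ($Z = 0 \left(5 - 4\right) = 0 \cdot 1 = 0$)
$s{\left(U \right)} = 0$
$k = -414429$
$\frac{1}{k + t{\left(s{\left(-17 \right)} \right)}} = \frac{1}{-414429 + 0^{2}} = \frac{1}{-414429 + 0} = \frac{1}{-414429} = - \frac{1}{414429}$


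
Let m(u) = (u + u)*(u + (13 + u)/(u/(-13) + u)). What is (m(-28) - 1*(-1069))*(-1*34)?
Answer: -88553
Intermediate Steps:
m(u) = 2*u*(u + 13*(13 + u)/(12*u)) (m(u) = (2*u)*(u + (13 + u)/(u*(-1/13) + u)) = (2*u)*(u + (13 + u)/(-u/13 + u)) = (2*u)*(u + (13 + u)/((12*u/13))) = (2*u)*(u + (13 + u)*(13/(12*u))) = (2*u)*(u + 13*(13 + u)/(12*u)) = 2*u*(u + 13*(13 + u)/(12*u)))
(m(-28) - 1*(-1069))*(-1*34) = ((169/6 + 2*(-28)² + (13/6)*(-28)) - 1*(-1069))*(-1*34) = ((169/6 + 2*784 - 182/3) + 1069)*(-34) = ((169/6 + 1568 - 182/3) + 1069)*(-34) = (3071/2 + 1069)*(-34) = (5209/2)*(-34) = -88553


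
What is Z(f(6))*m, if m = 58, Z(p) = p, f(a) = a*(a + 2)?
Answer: 2784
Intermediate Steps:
f(a) = a*(2 + a)
Z(f(6))*m = (6*(2 + 6))*58 = (6*8)*58 = 48*58 = 2784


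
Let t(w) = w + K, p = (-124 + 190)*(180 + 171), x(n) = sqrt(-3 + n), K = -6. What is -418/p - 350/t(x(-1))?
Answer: 110527/2106 + 35*I/2 ≈ 52.482 + 17.5*I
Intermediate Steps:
p = 23166 (p = 66*351 = 23166)
t(w) = -6 + w (t(w) = w - 6 = -6 + w)
-418/p - 350/t(x(-1)) = -418/23166 - 350/(-6 + sqrt(-3 - 1)) = -418*1/23166 - 350/(-6 + sqrt(-4)) = -19/1053 - 350*(-6 - 2*I)/40 = -19/1053 - 35*(-6 - 2*I)/4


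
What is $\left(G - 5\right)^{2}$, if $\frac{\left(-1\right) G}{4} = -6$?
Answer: $361$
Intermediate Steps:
$G = 24$ ($G = \left(-4\right) \left(-6\right) = 24$)
$\left(G - 5\right)^{2} = \left(24 - 5\right)^{2} = 19^{2} = 361$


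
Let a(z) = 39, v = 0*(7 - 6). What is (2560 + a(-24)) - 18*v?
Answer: 2599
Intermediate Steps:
v = 0 (v = 0*1 = 0)
(2560 + a(-24)) - 18*v = (2560 + 39) - 18*0 = 2599 + 0 = 2599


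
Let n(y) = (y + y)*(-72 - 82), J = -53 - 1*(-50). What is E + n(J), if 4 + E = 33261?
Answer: 34181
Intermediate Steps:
J = -3 (J = -53 + 50 = -3)
E = 33257 (E = -4 + 33261 = 33257)
n(y) = -308*y (n(y) = (2*y)*(-154) = -308*y)
E + n(J) = 33257 - 308*(-3) = 33257 + 924 = 34181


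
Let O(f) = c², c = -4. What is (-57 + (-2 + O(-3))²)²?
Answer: 19321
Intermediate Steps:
O(f) = 16 (O(f) = (-4)² = 16)
(-57 + (-2 + O(-3))²)² = (-57 + (-2 + 16)²)² = (-57 + 14²)² = (-57 + 196)² = 139² = 19321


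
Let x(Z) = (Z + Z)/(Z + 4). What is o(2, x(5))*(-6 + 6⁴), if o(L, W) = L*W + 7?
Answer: 35690/3 ≈ 11897.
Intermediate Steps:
x(Z) = 2*Z/(4 + Z) (x(Z) = (2*Z)/(4 + Z) = 2*Z/(4 + Z))
o(L, W) = 7 + L*W
o(2, x(5))*(-6 + 6⁴) = (7 + 2*(2*5/(4 + 5)))*(-6 + 6⁴) = (7 + 2*(2*5/9))*(-6 + 1296) = (7 + 2*(2*5*(⅑)))*1290 = (7 + 2*(10/9))*1290 = (7 + 20/9)*1290 = (83/9)*1290 = 35690/3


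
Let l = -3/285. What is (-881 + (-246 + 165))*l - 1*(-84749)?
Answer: 8052117/95 ≈ 84759.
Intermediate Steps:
l = -1/95 (l = -3*1/285 = -1/95 ≈ -0.010526)
(-881 + (-246 + 165))*l - 1*(-84749) = (-881 + (-246 + 165))*(-1/95) - 1*(-84749) = (-881 - 81)*(-1/95) + 84749 = -962*(-1/95) + 84749 = 962/95 + 84749 = 8052117/95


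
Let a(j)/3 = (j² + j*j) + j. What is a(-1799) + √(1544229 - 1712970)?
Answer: 19413009 + 3*I*√18749 ≈ 1.9413e+7 + 410.78*I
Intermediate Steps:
a(j) = 3*j + 6*j² (a(j) = 3*((j² + j*j) + j) = 3*((j² + j²) + j) = 3*(2*j² + j) = 3*(j + 2*j²) = 3*j + 6*j²)
a(-1799) + √(1544229 - 1712970) = 3*(-1799)*(1 + 2*(-1799)) + √(1544229 - 1712970) = 3*(-1799)*(1 - 3598) + √(-168741) = 3*(-1799)*(-3597) + 3*I*√18749 = 19413009 + 3*I*√18749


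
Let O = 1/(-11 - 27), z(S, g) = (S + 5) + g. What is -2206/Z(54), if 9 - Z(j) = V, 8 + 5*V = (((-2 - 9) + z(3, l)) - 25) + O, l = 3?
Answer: -83828/593 ≈ -141.36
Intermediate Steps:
z(S, g) = 5 + S + g (z(S, g) = (5 + S) + g = 5 + S + g)
O = -1/38 (O = 1/(-38) = -1/38 ≈ -0.026316)
V = -251/38 (V = -8/5 + ((((-2 - 9) + (5 + 3 + 3)) - 25) - 1/38)/5 = -8/5 + (((-11 + 11) - 25) - 1/38)/5 = -8/5 + ((0 - 25) - 1/38)/5 = -8/5 + (-25 - 1/38)/5 = -8/5 + (⅕)*(-951/38) = -8/5 - 951/190 = -251/38 ≈ -6.6053)
Z(j) = 593/38 (Z(j) = 9 - 1*(-251/38) = 9 + 251/38 = 593/38)
-2206/Z(54) = -2206/593/38 = -2206*38/593 = -83828/593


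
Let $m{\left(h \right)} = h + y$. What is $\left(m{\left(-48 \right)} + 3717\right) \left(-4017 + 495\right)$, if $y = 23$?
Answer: $-13003224$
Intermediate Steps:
$m{\left(h \right)} = 23 + h$ ($m{\left(h \right)} = h + 23 = 23 + h$)
$\left(m{\left(-48 \right)} + 3717\right) \left(-4017 + 495\right) = \left(\left(23 - 48\right) + 3717\right) \left(-4017 + 495\right) = \left(-25 + 3717\right) \left(-3522\right) = 3692 \left(-3522\right) = -13003224$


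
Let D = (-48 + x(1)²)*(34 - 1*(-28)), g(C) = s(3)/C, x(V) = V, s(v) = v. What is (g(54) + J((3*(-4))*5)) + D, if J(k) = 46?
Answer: -51623/18 ≈ -2867.9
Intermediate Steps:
g(C) = 3/C
D = -2914 (D = (-48 + 1²)*(34 - 1*(-28)) = (-48 + 1)*(34 + 28) = -47*62 = -2914)
(g(54) + J((3*(-4))*5)) + D = (3/54 + 46) - 2914 = (3*(1/54) + 46) - 2914 = (1/18 + 46) - 2914 = 829/18 - 2914 = -51623/18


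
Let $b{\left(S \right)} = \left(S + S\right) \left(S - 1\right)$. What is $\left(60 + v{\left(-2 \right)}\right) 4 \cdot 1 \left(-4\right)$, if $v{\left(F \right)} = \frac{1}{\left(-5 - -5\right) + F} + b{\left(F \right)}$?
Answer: $-1144$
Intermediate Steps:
$b{\left(S \right)} = 2 S \left(-1 + S\right)$
$v{\left(F \right)} = \frac{1}{F} + 2 F \left(-1 + F\right)$ ($v{\left(F \right)} = \frac{1}{\left(-5 - -5\right) + F} + 2 F \left(-1 + F\right) = \frac{1}{\left(-5 + 5\right) + F} + 2 F \left(-1 + F\right) = \frac{1}{0 + F} + 2 F \left(-1 + F\right) = \frac{1}{F} + 2 F \left(-1 + F\right)$)
$\left(60 + v{\left(-2 \right)}\right) 4 \cdot 1 \left(-4\right) = \left(60 + \frac{1 + 2 \left(-2\right)^{2} \left(-1 - 2\right)}{-2}\right) 4 \cdot 1 \left(-4\right) = \left(60 - \frac{1 + 2 \cdot 4 \left(-3\right)}{2}\right) 4 \left(-4\right) = \left(60 - \frac{1 - 24}{2}\right) \left(-16\right) = \left(60 - - \frac{23}{2}\right) \left(-16\right) = \left(60 + \frac{23}{2}\right) \left(-16\right) = \frac{143}{2} \left(-16\right) = -1144$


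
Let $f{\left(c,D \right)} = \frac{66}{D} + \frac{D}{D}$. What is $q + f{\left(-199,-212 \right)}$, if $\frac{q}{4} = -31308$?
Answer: $- \frac{13274519}{106} \approx -1.2523 \cdot 10^{5}$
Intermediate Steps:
$f{\left(c,D \right)} = 1 + \frac{66}{D}$ ($f{\left(c,D \right)} = \frac{66}{D} + 1 = 1 + \frac{66}{D}$)
$q = -125232$ ($q = 4 \left(-31308\right) = -125232$)
$q + f{\left(-199,-212 \right)} = -125232 + \frac{66 - 212}{-212} = -125232 - - \frac{73}{106} = -125232 + \frac{73}{106} = - \frac{13274519}{106}$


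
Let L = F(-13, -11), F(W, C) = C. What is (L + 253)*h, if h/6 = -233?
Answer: -338316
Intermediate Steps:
L = -11
h = -1398 (h = 6*(-233) = -1398)
(L + 253)*h = (-11 + 253)*(-1398) = 242*(-1398) = -338316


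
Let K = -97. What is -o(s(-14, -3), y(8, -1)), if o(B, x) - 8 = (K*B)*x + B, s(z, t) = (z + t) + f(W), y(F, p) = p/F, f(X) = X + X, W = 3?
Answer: 1091/8 ≈ 136.38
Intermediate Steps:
f(X) = 2*X
s(z, t) = 6 + t + z (s(z, t) = (z + t) + 2*3 = (t + z) + 6 = 6 + t + z)
o(B, x) = 8 + B - 97*B*x (o(B, x) = 8 + ((-97*B)*x + B) = 8 + (-97*B*x + B) = 8 + (B - 97*B*x) = 8 + B - 97*B*x)
-o(s(-14, -3), y(8, -1)) = -(8 + (6 - 3 - 14) - 97*(6 - 3 - 14)*(-1/8)) = -(8 - 11 - 97*(-11)*(-1*1/8)) = -(8 - 11 - 97*(-11)*(-1/8)) = -(8 - 11 - 1067/8) = -1*(-1091/8) = 1091/8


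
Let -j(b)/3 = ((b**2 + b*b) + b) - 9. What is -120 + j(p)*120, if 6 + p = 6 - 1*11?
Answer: -80040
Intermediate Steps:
p = -11 (p = -6 + (6 - 1*11) = -6 + (6 - 11) = -6 - 5 = -11)
j(b) = 27 - 6*b**2 - 3*b (j(b) = -3*(((b**2 + b*b) + b) - 9) = -3*(((b**2 + b**2) + b) - 9) = -3*((2*b**2 + b) - 9) = -3*((b + 2*b**2) - 9) = -3*(-9 + b + 2*b**2) = 27 - 6*b**2 - 3*b)
-120 + j(p)*120 = -120 + (27 - 6*(-11)**2 - 3*(-11))*120 = -120 + (27 - 6*121 + 33)*120 = -120 + (27 - 726 + 33)*120 = -120 - 666*120 = -120 - 79920 = -80040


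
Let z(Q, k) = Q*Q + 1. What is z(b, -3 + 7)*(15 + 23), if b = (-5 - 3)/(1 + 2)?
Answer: 2774/9 ≈ 308.22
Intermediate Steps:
b = -8/3 ≈ -2.6667
z(Q, k) = 1 + Q² (z(Q, k) = Q² + 1 = 1 + Q²)
z(b, -3 + 7)*(15 + 23) = (1 + (-8/3)²)*(15 + 23) = (1 + 64/9)*38 = (73/9)*38 = 2774/9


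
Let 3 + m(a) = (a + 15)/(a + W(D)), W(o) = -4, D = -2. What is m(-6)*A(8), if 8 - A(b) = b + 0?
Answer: 0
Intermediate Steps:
A(b) = 8 - b (A(b) = 8 - (b + 0) = 8 - b)
m(a) = -3 + (15 + a)/(-4 + a) (m(a) = -3 + (a + 15)/(a - 4) = -3 + (15 + a)/(-4 + a))
m(-6)*A(8) = ((27 - 2*(-6))/(-4 - 6))*(8 - 1*8) = ((27 + 12)/(-10))*(8 - 8) = -1/10*39*0 = -39/10*0 = 0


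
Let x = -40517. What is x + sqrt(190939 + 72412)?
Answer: -40517 + sqrt(263351) ≈ -40004.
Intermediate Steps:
x + sqrt(190939 + 72412) = -40517 + sqrt(190939 + 72412) = -40517 + sqrt(263351)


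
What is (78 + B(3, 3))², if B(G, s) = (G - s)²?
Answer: 6084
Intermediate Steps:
(78 + B(3, 3))² = (78 + (3 - 1*3)²)² = (78 + (3 - 3)²)² = (78 + 0²)² = (78 + 0)² = 78² = 6084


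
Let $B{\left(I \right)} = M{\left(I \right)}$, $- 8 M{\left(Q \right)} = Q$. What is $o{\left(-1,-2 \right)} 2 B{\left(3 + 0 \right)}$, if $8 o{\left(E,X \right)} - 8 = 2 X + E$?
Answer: $- \frac{9}{32} \approx -0.28125$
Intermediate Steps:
$M{\left(Q \right)} = - \frac{Q}{8}$
$B{\left(I \right)} = - \frac{I}{8}$
$o{\left(E,X \right)} = 1 + \frac{X}{4} + \frac{E}{8}$ ($o{\left(E,X \right)} = 1 + \frac{2 X + E}{8} = 1 + \frac{E + 2 X}{8} = 1 + \left(\frac{X}{4} + \frac{E}{8}\right) = 1 + \frac{X}{4} + \frac{E}{8}$)
$o{\left(-1,-2 \right)} 2 B{\left(3 + 0 \right)} = \left(1 + \frac{1}{4} \left(-2\right) + \frac{1}{8} \left(-1\right)\right) 2 \left(- \frac{3 + 0}{8}\right) = \left(1 - \frac{1}{2} - \frac{1}{8}\right) 2 \left(\left(- \frac{1}{8}\right) 3\right) = \frac{3}{8} \cdot 2 \left(- \frac{3}{8}\right) = \frac{3}{4} \left(- \frac{3}{8}\right) = - \frac{9}{32}$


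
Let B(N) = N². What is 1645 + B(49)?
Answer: 4046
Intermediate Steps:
1645 + B(49) = 1645 + 49² = 1645 + 2401 = 4046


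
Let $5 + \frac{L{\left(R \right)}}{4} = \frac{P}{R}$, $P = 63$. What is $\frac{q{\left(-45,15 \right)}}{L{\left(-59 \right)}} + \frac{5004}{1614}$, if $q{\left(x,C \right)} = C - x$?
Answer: $\frac{60507}{96302} \approx 0.6283$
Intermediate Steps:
$L{\left(R \right)} = -20 + \frac{252}{R}$ ($L{\left(R \right)} = -20 + 4 \frac{63}{R} = -20 + \frac{252}{R}$)
$\frac{q{\left(-45,15 \right)}}{L{\left(-59 \right)}} + \frac{5004}{1614} = \frac{15 - -45}{-20 + \frac{252}{-59}} + \frac{5004}{1614} = \frac{15 + 45}{-20 + 252 \left(- \frac{1}{59}\right)} + 5004 \cdot \frac{1}{1614} = \frac{60}{-20 - \frac{252}{59}} + \frac{834}{269} = \frac{60}{- \frac{1432}{59}} + \frac{834}{269} = 60 \left(- \frac{59}{1432}\right) + \frac{834}{269} = - \frac{885}{358} + \frac{834}{269} = \frac{60507}{96302}$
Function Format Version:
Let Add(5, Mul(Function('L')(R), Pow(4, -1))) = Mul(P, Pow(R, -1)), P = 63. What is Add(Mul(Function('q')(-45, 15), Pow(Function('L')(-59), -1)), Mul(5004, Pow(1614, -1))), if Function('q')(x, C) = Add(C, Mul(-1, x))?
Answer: Rational(60507, 96302) ≈ 0.62830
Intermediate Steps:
Function('L')(R) = Add(-20, Mul(252, Pow(R, -1))) (Function('L')(R) = Add(-20, Mul(4, Mul(63, Pow(R, -1)))) = Add(-20, Mul(252, Pow(R, -1))))
Add(Mul(Function('q')(-45, 15), Pow(Function('L')(-59), -1)), Mul(5004, Pow(1614, -1))) = Add(Mul(Add(15, Mul(-1, -45)), Pow(Add(-20, Mul(252, Pow(-59, -1))), -1)), Mul(5004, Pow(1614, -1))) = Add(Mul(Add(15, 45), Pow(Add(-20, Mul(252, Rational(-1, 59))), -1)), Mul(5004, Rational(1, 1614))) = Add(Mul(60, Pow(Add(-20, Rational(-252, 59)), -1)), Rational(834, 269)) = Add(Mul(60, Pow(Rational(-1432, 59), -1)), Rational(834, 269)) = Add(Mul(60, Rational(-59, 1432)), Rational(834, 269)) = Add(Rational(-885, 358), Rational(834, 269)) = Rational(60507, 96302)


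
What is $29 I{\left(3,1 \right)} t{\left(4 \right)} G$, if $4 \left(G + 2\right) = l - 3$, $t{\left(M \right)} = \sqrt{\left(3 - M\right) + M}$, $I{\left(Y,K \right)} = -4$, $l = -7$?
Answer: $522 \sqrt{3} \approx 904.13$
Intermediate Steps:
$t{\left(M \right)} = \sqrt{3}$
$G = - \frac{9}{2}$ ($G = -2 + \frac{-7 - 3}{4} = -2 + \frac{1}{4} \left(-10\right) = -2 - \frac{5}{2} = - \frac{9}{2} \approx -4.5$)
$29 I{\left(3,1 \right)} t{\left(4 \right)} G = 29 \left(- 4 \sqrt{3}\right) \left(- \frac{9}{2}\right) = - 116 \sqrt{3} \left(- \frac{9}{2}\right) = 522 \sqrt{3}$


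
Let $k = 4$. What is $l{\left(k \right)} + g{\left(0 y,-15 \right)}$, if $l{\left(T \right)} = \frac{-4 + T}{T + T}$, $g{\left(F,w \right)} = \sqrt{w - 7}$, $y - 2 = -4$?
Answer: $i \sqrt{22} \approx 4.6904 i$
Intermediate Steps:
$y = -2$ ($y = 2 - 4 = -2$)
$g{\left(F,w \right)} = \sqrt{-7 + w}$
$l{\left(T \right)} = \frac{-4 + T}{2 T}$
$l{\left(k \right)} + g{\left(0 y,-15 \right)} = \frac{-4 + 4}{2 \cdot 4} + \sqrt{-7 - 15} = \frac{1}{2} \cdot \frac{1}{4} \cdot 0 + \sqrt{-22} = 0 + i \sqrt{22} = i \sqrt{22}$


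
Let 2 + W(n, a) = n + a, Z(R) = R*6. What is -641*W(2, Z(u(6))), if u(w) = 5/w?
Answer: -3205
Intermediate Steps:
Z(R) = 6*R
W(n, a) = -2 + a + n (W(n, a) = -2 + (n + a) = -2 + (a + n) = -2 + a + n)
-641*W(2, Z(u(6))) = -641*(-2 + 6*(5/6) + 2) = -641*(-2 + 5 + 2) = -641*5 = -3205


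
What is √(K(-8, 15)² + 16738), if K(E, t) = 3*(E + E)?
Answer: √19042 ≈ 137.99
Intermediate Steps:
K(E, t) = 6*E (K(E, t) = 3*(2*E) = 6*E)
√(K(-8, 15)² + 16738) = √((6*(-8))² + 16738) = √((-48)² + 16738) = √(2304 + 16738) = √19042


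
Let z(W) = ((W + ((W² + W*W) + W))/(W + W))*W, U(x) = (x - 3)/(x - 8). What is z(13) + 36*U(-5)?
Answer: 2654/13 ≈ 204.15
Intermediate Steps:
U(x) = (-3 + x)/(-8 + x)
z(W) = W + W² (z(W) = ((W + ((W² + W²) + W))/((2*W)))*W = ((W + (2*W² + W))*(1/(2*W)))*W = ((W + (W + 2*W²))*(1/(2*W)))*W = ((2*W + 2*W²)*(1/(2*W)))*W = ((2*W + 2*W²)/(2*W))*W = W + W²)
z(13) + 36*U(-5) = 13*(1 + 13) + 36*((-3 - 5)/(-8 - 5)) = 13*14 + 36*(-8/(-13)) = 182 + 36*(-1/13*(-8)) = 182 + 36*(8/13) = 182 + 288/13 = 2654/13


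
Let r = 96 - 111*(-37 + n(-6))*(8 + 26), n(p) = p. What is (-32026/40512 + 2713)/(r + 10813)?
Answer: 54938515/3508156896 ≈ 0.015660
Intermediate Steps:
r = 162378 (r = 96 - 111*(-37 - 6)*(8 + 26) = 96 - (-4773)*34 = 96 - 111*(-1462) = 96 + 162282 = 162378)
(-32026/40512 + 2713)/(r + 10813) = (-32026/40512 + 2713)/(162378 + 10813) = (-32026*1/40512 + 2713)/173191 = (-16013/20256 + 2713)*(1/173191) = (54938515/20256)*(1/173191) = 54938515/3508156896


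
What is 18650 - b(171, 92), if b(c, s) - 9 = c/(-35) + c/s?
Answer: 60033767/3220 ≈ 18644.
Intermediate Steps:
b(c, s) = 9 - c/35 + c/s (b(c, s) = 9 + (c/(-35) + c/s) = 9 + (c*(-1/35) + c/s) = 9 + (-c/35 + c/s) = 9 - c/35 + c/s)
18650 - b(171, 92) = 18650 - (9 - 1/35*171 + 171/92) = 18650 - (9 - 171/35 + 171*(1/92)) = 18650 - (9 - 171/35 + 171/92) = 18650 - 1*19233/3220 = 18650 - 19233/3220 = 60033767/3220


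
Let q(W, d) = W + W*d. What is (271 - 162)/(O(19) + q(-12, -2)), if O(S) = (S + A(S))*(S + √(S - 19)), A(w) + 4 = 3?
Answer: 109/354 ≈ 0.30791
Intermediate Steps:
A(w) = -1 (A(w) = -4 + 3 = -1)
O(S) = (-1 + S)*(S + √(-19 + S)) (O(S) = (S - 1)*(S + √(S - 19)) = (-1 + S)*(S + √(-19 + S)))
(271 - 162)/(O(19) + q(-12, -2)) = (271 - 162)/((19² - 1*19 - √(-19 + 19) + 19*√(-19 + 19)) - 12*(1 - 2)) = 109/((361 - 19 - √0 + 19*√0) - 12*(-1)) = 109/((361 - 19 - 1*0 + 19*0) + 12) = 109/((361 - 19 + 0 + 0) + 12) = 109/(342 + 12) = 109/354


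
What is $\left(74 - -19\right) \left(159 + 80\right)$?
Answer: $22227$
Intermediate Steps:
$\left(74 - -19\right) \left(159 + 80\right) = \left(74 + 19\right) 239 = 93 \cdot 239 = 22227$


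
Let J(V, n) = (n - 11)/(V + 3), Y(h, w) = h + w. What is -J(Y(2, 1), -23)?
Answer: 17/3 ≈ 5.6667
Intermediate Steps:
J(V, n) = (-11 + n)/(3 + V)
-J(Y(2, 1), -23) = -(-11 - 23)/(3 + (2 + 1)) = -(-34)/(3 + 3) = -(-34)/6 = -1*(-17/3) = 17/3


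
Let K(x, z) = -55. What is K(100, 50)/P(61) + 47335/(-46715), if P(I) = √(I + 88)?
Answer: -9467/9343 - 55*√149/149 ≈ -5.5191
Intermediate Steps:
P(I) = √(88 + I)
K(100, 50)/P(61) + 47335/(-46715) = -55/√(88 + 61) + 47335/(-46715) = -55*√149/149 + 47335*(-1/46715) = -55*√149/149 - 9467/9343 = -9467/9343 - 55*√149/149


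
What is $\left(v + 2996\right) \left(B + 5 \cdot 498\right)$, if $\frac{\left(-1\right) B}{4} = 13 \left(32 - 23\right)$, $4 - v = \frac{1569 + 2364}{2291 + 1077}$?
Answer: $\frac{10211167737}{1684} \approx 6.0636 \cdot 10^{6}$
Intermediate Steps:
$v = \frac{9539}{3368}$ ($v = 4 - \frac{1569 + 2364}{2291 + 1077} = 4 - \frac{3933}{3368} = \frac{9539}{3368} \approx 2.8322$)
$B = -468$ ($B = - 4 \cdot 13 \left(32 - 23\right) = - 4 \cdot 13 \cdot 9 = \left(-4\right) 117 = -468$)
$\left(v + 2996\right) \left(B + 5 \cdot 498\right) = \left(\frac{9539}{3368} + 2996\right) \left(-468 + 5 \cdot 498\right) = \frac{10100067 \left(-468 + 2490\right)}{3368} = \frac{10100067}{3368} \cdot 2022 = \frac{10211167737}{1684}$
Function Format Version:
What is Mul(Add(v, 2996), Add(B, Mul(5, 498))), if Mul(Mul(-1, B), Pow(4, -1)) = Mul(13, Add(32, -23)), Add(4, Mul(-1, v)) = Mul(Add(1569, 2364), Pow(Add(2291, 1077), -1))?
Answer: Rational(10211167737, 1684) ≈ 6.0636e+6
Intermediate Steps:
v = Rational(9539, 3368) (v = Add(4, Mul(-1, Mul(Add(1569, 2364), Pow(Add(2291, 1077), -1)))) = Add(4, Mul(-1, Mul(3933, Pow(3368, -1)))) = Add(4, Mul(-1, Mul(3933, Rational(1, 3368)))) = Add(4, Mul(-1, Rational(3933, 3368))) = Add(4, Rational(-3933, 3368)) = Rational(9539, 3368) ≈ 2.8322)
B = -468 (B = Mul(-4, Mul(13, Add(32, -23))) = Mul(-4, Mul(13, 9)) = Mul(-4, 117) = -468)
Mul(Add(v, 2996), Add(B, Mul(5, 498))) = Mul(Add(Rational(9539, 3368), 2996), Add(-468, Mul(5, 498))) = Mul(Rational(10100067, 3368), Add(-468, 2490)) = Mul(Rational(10100067, 3368), 2022) = Rational(10211167737, 1684)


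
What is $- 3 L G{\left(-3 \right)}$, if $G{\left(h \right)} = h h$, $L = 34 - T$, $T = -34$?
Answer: $-1836$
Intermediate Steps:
$L = 68$ ($L = 34 - -34 = 34 + 34 = 68$)
$G{\left(h \right)} = h^{2}$
$- 3 L G{\left(-3 \right)} = \left(-3\right) 68 \left(-3\right)^{2} = \left(-204\right) 9 = -1836$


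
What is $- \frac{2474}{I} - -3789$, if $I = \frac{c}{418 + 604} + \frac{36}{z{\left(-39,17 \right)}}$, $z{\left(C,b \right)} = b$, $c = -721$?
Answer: $\frac{7139977}{3505} \approx 2037.1$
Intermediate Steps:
$I = \frac{3505}{2482}$ ($I = - \frac{721}{418 + 604} + \frac{36}{17} = - \frac{721}{1022} + 36 \cdot \frac{1}{17} = \left(-721\right) \frac{1}{1022} + \frac{36}{17} = - \frac{103}{146} + \frac{36}{17} = \frac{3505}{2482} \approx 1.4122$)
$- \frac{2474}{I} - -3789 = - \frac{2474}{\frac{3505}{2482}} - -3789 = \left(-2474\right) \frac{2482}{3505} + 3789 = - \frac{6140468}{3505} + 3789 = \frac{7139977}{3505}$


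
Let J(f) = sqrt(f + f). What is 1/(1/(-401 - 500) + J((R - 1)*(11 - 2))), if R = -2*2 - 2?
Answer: -901/102286927 - 2435403*I*sqrt(14)/102286927 ≈ -8.8086e-6 - 0.089087*I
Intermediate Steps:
R = -6 (R = -4 - 2 = -6)
J(f) = sqrt(2)*sqrt(f) (J(f) = sqrt(2*f) = sqrt(2)*sqrt(f))
1/(1/(-401 - 500) + J((R - 1)*(11 - 2))) = 1/(1/(-401 - 500) + sqrt(2)*sqrt((-6 - 1)*(11 - 2))) = 1/(1/(-901) + sqrt(2)*sqrt(-7*9)) = 1/(-1/901 + sqrt(2)*sqrt(-63)) = 1/(-1/901 + sqrt(2)*(3*I*sqrt(7))) = 1/(-1/901 + 3*I*sqrt(14))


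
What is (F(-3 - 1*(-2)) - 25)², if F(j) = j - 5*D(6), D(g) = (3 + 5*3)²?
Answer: 2709316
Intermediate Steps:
D(g) = 324 (D(g) = (3 + 15)² = 18² = 324)
F(j) = -1620 + j (F(j) = j - 5*324 = j - 1620 = -1620 + j)
(F(-3 - 1*(-2)) - 25)² = ((-1620 + (-3 - 1*(-2))) - 25)² = ((-1620 + (-3 + 2)) - 25)² = ((-1620 - 1) - 25)² = (-1621 - 25)² = (-1646)² = 2709316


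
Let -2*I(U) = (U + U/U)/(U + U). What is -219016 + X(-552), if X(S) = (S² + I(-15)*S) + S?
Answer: 426324/5 ≈ 85265.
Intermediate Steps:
I(U) = -(1 + U)/(4*U) (I(U) = -(U + U/U)/(2*(U + U)) = -(U + 1)/(2*(2*U)) = -(1 + U)*1/(2*U)/2 = -(1 + U)/(4*U))
X(S) = S² + 23*S/30 (X(S) = (S² + ((¼)*(-1 - 1*(-15))/(-15))*S) + S = (S² + ((¼)*(-1/15)*(-1 + 15))*S) + S = (S² + ((¼)*(-1/15)*14)*S) + S = (S² - 7*S/30) + S = S² + 23*S/30)
-219016 + X(-552) = -219016 + (1/30)*(-552)*(23 + 30*(-552)) = -219016 + (1/30)*(-552)*(23 - 16560) = -219016 + (1/30)*(-552)*(-16537) = -219016 + 1521404/5 = 426324/5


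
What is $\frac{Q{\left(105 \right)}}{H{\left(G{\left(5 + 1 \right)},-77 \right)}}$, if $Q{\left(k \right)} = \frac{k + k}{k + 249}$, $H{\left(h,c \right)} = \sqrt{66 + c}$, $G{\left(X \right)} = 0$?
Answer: $- \frac{35 i \sqrt{11}}{649} \approx - 0.17886 i$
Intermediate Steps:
$Q{\left(k \right)} = \frac{2 k}{249 + k}$
$\frac{Q{\left(105 \right)}}{H{\left(G{\left(5 + 1 \right)},-77 \right)}} = \frac{2 \cdot 105 \frac{1}{249 + 105}}{\sqrt{66 - 77}} = \frac{2 \cdot 105 \cdot \frac{1}{354}}{\sqrt{-11}} = \frac{2 \cdot 105 \cdot \frac{1}{354}}{i \sqrt{11}} = \frac{35 \left(- \frac{i \sqrt{11}}{11}\right)}{59} = - \frac{35 i \sqrt{11}}{649}$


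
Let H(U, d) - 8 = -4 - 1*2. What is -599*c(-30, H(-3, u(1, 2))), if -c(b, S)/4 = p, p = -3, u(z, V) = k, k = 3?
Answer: -7188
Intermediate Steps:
u(z, V) = 3
H(U, d) = 2 (H(U, d) = 8 + (-4 - 1*2) = 8 + (-4 - 2) = 8 - 6 = 2)
c(b, S) = 12 (c(b, S) = -4*(-3) = 12)
-599*c(-30, H(-3, u(1, 2))) = -599*12 = -7188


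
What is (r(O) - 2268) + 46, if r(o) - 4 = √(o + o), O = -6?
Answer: -2218 + 2*I*√3 ≈ -2218.0 + 3.4641*I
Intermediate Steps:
r(o) = 4 + √2*√o (r(o) = 4 + √(o + o) = 4 + √(2*o) = 4 + √2*√o)
(r(O) - 2268) + 46 = ((4 + √2*√(-6)) - 2268) + 46 = ((4 + √2*(I*√6)) - 2268) + 46 = ((4 + 2*I*√3) - 2268) + 46 = (-2264 + 2*I*√3) + 46 = -2218 + 2*I*√3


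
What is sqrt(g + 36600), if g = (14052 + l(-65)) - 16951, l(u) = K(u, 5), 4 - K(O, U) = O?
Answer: sqrt(33770) ≈ 183.77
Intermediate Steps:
K(O, U) = 4 - O
l(u) = 4 - u
g = -2830 (g = (14052 + (4 - 1*(-65))) - 16951 = (14052 + (4 + 65)) - 16951 = (14052 + 69) - 16951 = 14121 - 16951 = -2830)
sqrt(g + 36600) = sqrt(-2830 + 36600) = sqrt(33770)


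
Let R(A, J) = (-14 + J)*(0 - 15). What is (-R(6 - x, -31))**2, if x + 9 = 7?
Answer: 455625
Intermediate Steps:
x = -2 (x = -9 + 7 = -2)
R(A, J) = 210 - 15*J (R(A, J) = (-14 + J)*(-15) = 210 - 15*J)
(-R(6 - x, -31))**2 = (-(210 - 15*(-31)))**2 = (-(210 + 465))**2 = (-1*675)**2 = (-675)**2 = 455625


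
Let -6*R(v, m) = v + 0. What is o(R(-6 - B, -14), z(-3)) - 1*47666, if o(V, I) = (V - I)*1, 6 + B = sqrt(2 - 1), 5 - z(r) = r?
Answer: -286043/6 ≈ -47674.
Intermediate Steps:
z(r) = 5 - r
B = -5 (B = -6 + sqrt(2 - 1) = -6 + sqrt(1) = -6 + 1 = -5)
R(v, m) = -v/6 (R(v, m) = -(v + 0)/6 = -v/6)
o(V, I) = V - I
o(R(-6 - B, -14), z(-3)) - 1*47666 = (-(-6 - 1*(-5))/6 - (5 - 1*(-3))) - 1*47666 = (-(-6 + 5)/6 - (5 + 3)) - 47666 = (-1/6*(-1) - 1*8) - 47666 = (1/6 - 8) - 47666 = -47/6 - 47666 = -286043/6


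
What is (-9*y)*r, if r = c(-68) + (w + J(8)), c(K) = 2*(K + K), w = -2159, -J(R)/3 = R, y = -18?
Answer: -397710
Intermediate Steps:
J(R) = -3*R
c(K) = 4*K (c(K) = 2*(2*K) = 4*K)
r = -2455 (r = 4*(-68) + (-2159 - 3*8) = -272 + (-2159 - 24) = -272 - 2183 = -2455)
(-9*y)*r = -9*(-18)*(-2455) = 162*(-2455) = -397710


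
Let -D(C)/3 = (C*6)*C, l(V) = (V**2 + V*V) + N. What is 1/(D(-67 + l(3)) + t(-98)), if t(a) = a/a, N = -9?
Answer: -1/60551 ≈ -1.6515e-5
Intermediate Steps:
l(V) = -9 + 2*V**2 (l(V) = (V**2 + V*V) - 9 = (V**2 + V**2) - 9 = 2*V**2 - 9 = -9 + 2*V**2)
t(a) = 1
D(C) = -18*C**2 (D(C) = -3*C*6*C = -3*6*C*C = -18*C**2)
1/(D(-67 + l(3)) + t(-98)) = 1/(-18*(-67 + (-9 + 2*3**2))**2 + 1) = 1/(-18*(-67 + (-9 + 2*9))**2 + 1) = 1/(-18*(-67 + (-9 + 18))**2 + 1) = 1/(-18*(-67 + 9)**2 + 1) = 1/(-18*(-58)**2 + 1) = 1/(-18*3364 + 1) = 1/(-60552 + 1) = 1/(-60551) = -1/60551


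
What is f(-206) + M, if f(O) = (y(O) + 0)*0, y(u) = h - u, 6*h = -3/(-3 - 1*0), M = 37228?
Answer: 37228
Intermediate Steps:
h = ⅙ (h = (-3/(-3 - 1*0))/6 = (-3/(-3 + 0))/6 = (-3/(-3))/6 = (-3*(-⅓))/6 = (⅙)*1 = ⅙ ≈ 0.16667)
y(u) = ⅙ - u
f(O) = 0 (f(O) = ((⅙ - O) + 0)*0 = (⅙ - O)*0 = 0)
f(-206) + M = 0 + 37228 = 37228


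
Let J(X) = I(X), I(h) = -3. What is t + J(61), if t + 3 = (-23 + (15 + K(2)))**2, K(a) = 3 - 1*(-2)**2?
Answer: 75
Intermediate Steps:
K(a) = -1 (K(a) = 3 - 1*4 = 3 - 4 = -1)
J(X) = -3
t = 78 (t = -3 + (-23 + (15 - 1))**2 = -3 + (-23 + 14)**2 = -3 + (-9)**2 = -3 + 81 = 78)
t + J(61) = 78 - 3 = 75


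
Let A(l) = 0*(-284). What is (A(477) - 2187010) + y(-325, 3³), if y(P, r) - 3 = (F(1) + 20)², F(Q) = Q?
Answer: -2186566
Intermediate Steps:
A(l) = 0
y(P, r) = 444 (y(P, r) = 3 + (1 + 20)² = 3 + 21² = 3 + 441 = 444)
(A(477) - 2187010) + y(-325, 3³) = (0 - 2187010) + 444 = -2187010 + 444 = -2186566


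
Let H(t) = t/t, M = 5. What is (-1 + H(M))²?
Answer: 0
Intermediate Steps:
H(t) = 1
(-1 + H(M))² = (-1 + 1)² = 0² = 0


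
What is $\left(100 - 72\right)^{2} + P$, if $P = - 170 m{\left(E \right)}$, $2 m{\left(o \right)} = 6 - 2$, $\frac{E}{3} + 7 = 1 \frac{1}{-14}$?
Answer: $444$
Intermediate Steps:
$E = - \frac{297}{14}$ ($E = -21 + 3 \cdot 1 \frac{1}{-14} = -21 + 3 \cdot 1 \left(- \frac{1}{14}\right) = -21 + 3 \left(- \frac{1}{14}\right) = -21 - \frac{3}{14} = - \frac{297}{14} \approx -21.214$)
$m{\left(o \right)} = 2$ ($m{\left(o \right)} = \frac{6 - 2}{2} = \frac{1}{2} \cdot 4 = 2$)
$P = -340$ ($P = \left(-170\right) 2 = -340$)
$\left(100 - 72\right)^{2} + P = \left(100 - 72\right)^{2} - 340 = 28^{2} - 340 = 784 - 340 = 444$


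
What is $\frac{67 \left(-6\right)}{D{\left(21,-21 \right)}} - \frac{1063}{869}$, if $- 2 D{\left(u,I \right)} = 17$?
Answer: $\frac{680605}{14773} \approx 46.071$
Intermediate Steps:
$D{\left(u,I \right)} = - \frac{17}{2}$ ($D{\left(u,I \right)} = \left(- \frac{1}{2}\right) 17 = - \frac{17}{2}$)
$\frac{67 \left(-6\right)}{D{\left(21,-21 \right)}} - \frac{1063}{869} = \frac{67 \left(-6\right)}{- \frac{17}{2}} - \frac{1063}{869} = \left(-402\right) \left(- \frac{2}{17}\right) - \frac{1063}{869} = \frac{804}{17} - \frac{1063}{869} = \frac{680605}{14773}$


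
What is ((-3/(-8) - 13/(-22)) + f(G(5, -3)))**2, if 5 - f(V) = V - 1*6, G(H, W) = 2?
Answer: 769129/7744 ≈ 99.319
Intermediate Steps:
f(V) = 11 - V (f(V) = 5 - (V - 1*6) = 5 - (V - 6) = 5 - (-6 + V) = 5 + (6 - V) = 11 - V)
((-3/(-8) - 13/(-22)) + f(G(5, -3)))**2 = ((-3/(-8) - 13/(-22)) + (11 - 1*2))**2 = ((-3*(-1/8) - 13*(-1/22)) + (11 - 2))**2 = ((3/8 + 13/22) + 9)**2 = (85/88 + 9)**2 = (877/88)**2 = 769129/7744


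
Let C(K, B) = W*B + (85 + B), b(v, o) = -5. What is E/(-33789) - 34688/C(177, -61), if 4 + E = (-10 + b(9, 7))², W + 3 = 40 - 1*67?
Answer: -195413761/10440801 ≈ -18.716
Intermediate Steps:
W = -30 (W = -3 + (40 - 1*67) = -3 + (40 - 67) = -3 - 27 = -30)
C(K, B) = 85 - 29*B (C(K, B) = -30*B + (85 + B) = 85 - 29*B)
E = 221 (E = -4 + (-10 - 5)² = -4 + (-15)² = -4 + 225 = 221)
E/(-33789) - 34688/C(177, -61) = 221/(-33789) - 34688/(85 - 29*(-61)) = 221*(-1/33789) - 34688/(85 + 1769) = -221/33789 - 34688/1854 = -221/33789 - 34688*1/1854 = -221/33789 - 17344/927 = -195413761/10440801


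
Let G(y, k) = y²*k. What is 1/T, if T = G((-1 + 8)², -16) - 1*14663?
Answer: -1/53079 ≈ -1.8840e-5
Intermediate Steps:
G(y, k) = k*y²
T = -53079 (T = -16*(-1 + 8)⁴ - 1*14663 = -16*(7²)² - 14663 = -16*49² - 14663 = -16*2401 - 14663 = -38416 - 14663 = -53079)
1/T = 1/(-53079) = -1/53079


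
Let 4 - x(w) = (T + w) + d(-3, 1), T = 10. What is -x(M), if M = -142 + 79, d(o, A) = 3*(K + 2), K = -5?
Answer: -66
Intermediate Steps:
d(o, A) = -9 (d(o, A) = 3*(-5 + 2) = 3*(-3) = -9)
M = -63
x(w) = 3 - w (x(w) = 4 - ((10 + w) - 9) = 4 - (1 + w) = 4 + (-1 - w) = 3 - w)
-x(M) = -(3 - 1*(-63)) = -(3 + 63) = -1*66 = -66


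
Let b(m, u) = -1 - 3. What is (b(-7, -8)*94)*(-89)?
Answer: 33464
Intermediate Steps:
b(m, u) = -4
(b(-7, -8)*94)*(-89) = -4*94*(-89) = -376*(-89) = 33464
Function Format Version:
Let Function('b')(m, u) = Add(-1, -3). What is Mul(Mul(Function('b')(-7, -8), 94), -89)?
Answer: 33464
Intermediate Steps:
Function('b')(m, u) = -4
Mul(Mul(Function('b')(-7, -8), 94), -89) = Mul(Mul(-4, 94), -89) = Mul(-376, -89) = 33464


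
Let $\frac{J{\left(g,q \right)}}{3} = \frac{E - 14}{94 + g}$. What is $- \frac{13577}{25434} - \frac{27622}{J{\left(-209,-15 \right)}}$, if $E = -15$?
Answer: $- \frac{26931015073}{737586} \approx -36512.0$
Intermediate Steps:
$J{\left(g,q \right)} = - \frac{87}{94 + g}$ ($J{\left(g,q \right)} = 3 \frac{-15 - 14}{94 + g} = 3 \left(- \frac{29}{94 + g}\right) = - \frac{87}{94 + g}$)
$- \frac{13577}{25434} - \frac{27622}{J{\left(-209,-15 \right)}} = - \frac{13577}{25434} - \frac{27622}{\left(-87\right) \frac{1}{94 - 209}} = \left(-13577\right) \frac{1}{25434} - \frac{27622}{\left(-87\right) \frac{1}{-115}} = - \frac{13577}{25434} - \frac{27622}{\left(-87\right) \left(- \frac{1}{115}\right)} = - \frac{13577}{25434} - \frac{27622}{\frac{87}{115}} = - \frac{13577}{25434} - \frac{3176530}{87} = - \frac{26931015073}{737586}$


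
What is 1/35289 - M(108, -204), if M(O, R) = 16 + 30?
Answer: -1623293/35289 ≈ -46.000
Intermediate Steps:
M(O, R) = 46
1/35289 - M(108, -204) = 1/35289 - 1*46 = 1/35289 - 46 = -1623293/35289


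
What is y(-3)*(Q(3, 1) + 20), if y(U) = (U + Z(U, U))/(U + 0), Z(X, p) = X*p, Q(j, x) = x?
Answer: -42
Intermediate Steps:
y(U) = (U + U²)/U (y(U) = (U + U*U)/(U + 0) = (U + U²)/U)
y(-3)*(Q(3, 1) + 20) = (1 - 3)*(1 + 20) = -2*21 = -42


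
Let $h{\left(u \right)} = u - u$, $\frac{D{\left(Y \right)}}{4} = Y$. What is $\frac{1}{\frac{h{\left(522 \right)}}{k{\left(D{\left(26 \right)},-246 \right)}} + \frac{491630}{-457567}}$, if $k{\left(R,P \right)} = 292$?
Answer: $- \frac{457567}{491630} \approx -0.93071$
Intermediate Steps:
$D{\left(Y \right)} = 4 Y$
$h{\left(u \right)} = 0$
$\frac{1}{\frac{h{\left(522 \right)}}{k{\left(D{\left(26 \right)},-246 \right)}} + \frac{491630}{-457567}} = \frac{1}{\frac{0}{292} + \frac{491630}{-457567}} = \frac{1}{0 \cdot \frac{1}{292} + 491630 \left(- \frac{1}{457567}\right)} = \frac{1}{0 - \frac{491630}{457567}} = \frac{1}{- \frac{491630}{457567}} = - \frac{457567}{491630}$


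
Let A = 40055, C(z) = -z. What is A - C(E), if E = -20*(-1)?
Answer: 40075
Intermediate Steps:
E = 20
A - C(E) = 40055 - (-1)*20 = 40055 - 1*(-20) = 40055 + 20 = 40075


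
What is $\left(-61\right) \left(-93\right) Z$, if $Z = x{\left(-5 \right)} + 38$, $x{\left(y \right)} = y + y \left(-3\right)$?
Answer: $272304$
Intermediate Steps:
$x{\left(y \right)} = - 2 y$ ($x{\left(y \right)} = y - 3 y = - 2 y$)
$Z = 48$ ($Z = \left(-2\right) \left(-5\right) + 38 = 10 + 38 = 48$)
$\left(-61\right) \left(-93\right) Z = \left(-61\right) \left(-93\right) 48 = 5673 \cdot 48 = 272304$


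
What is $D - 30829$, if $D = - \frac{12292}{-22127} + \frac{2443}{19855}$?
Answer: $- \frac{1934836474292}{62761655} \approx -30828.0$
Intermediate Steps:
$D = \frac{42587703}{62761655}$ ($D = \left(-12292\right) \left(- \frac{1}{22127}\right) + 2443 \cdot \frac{1}{19855} = \frac{1756}{3161} + \frac{2443}{19855} = \frac{42587703}{62761655} \approx 0.67856$)
$D - 30829 = \frac{42587703}{62761655} - 30829 = - \frac{1934836474292}{62761655}$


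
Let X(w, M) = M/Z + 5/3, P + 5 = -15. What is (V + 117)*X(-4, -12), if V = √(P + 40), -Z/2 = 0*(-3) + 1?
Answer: 897 + 46*√5/3 ≈ 931.29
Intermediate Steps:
Z = -2 (Z = -2*(0*(-3) + 1) = -2*(0 + 1) = -2*1 = -2)
P = -20 (P = -5 - 15 = -20)
X(w, M) = 5/3 - M/2 (X(w, M) = M/(-2) + 5/3 = M*(-½) + 5*(⅓) = -M/2 + 5/3 = 5/3 - M/2)
V = 2*√5 (V = √(-20 + 40) = √20 = 2*√5 ≈ 4.4721)
(V + 117)*X(-4, -12) = (2*√5 + 117)*(5/3 - ½*(-12)) = (117 + 2*√5)*(5/3 + 6) = (117 + 2*√5)*(23/3) = 897 + 46*√5/3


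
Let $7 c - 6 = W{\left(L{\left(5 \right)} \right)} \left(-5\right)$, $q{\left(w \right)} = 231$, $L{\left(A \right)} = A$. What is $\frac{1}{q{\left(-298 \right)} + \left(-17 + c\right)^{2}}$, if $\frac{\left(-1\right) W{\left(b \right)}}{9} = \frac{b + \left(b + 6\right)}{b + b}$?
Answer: $\frac{49}{13000} \approx 0.0037692$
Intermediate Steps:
$W{\left(b \right)} = - \frac{9 \left(6 + 2 b\right)}{2 b}$ ($W{\left(b \right)} = - 9 \frac{b + \left(b + 6\right)}{b + b} = - 9 \frac{b + \left(6 + b\right)}{2 b} = - 9 \left(6 + 2 b\right) \frac{1}{2 b} = - 9 \frac{6 + 2 b}{2 b} = - \frac{9 \left(6 + 2 b\right)}{2 b}$)
$c = \frac{78}{7}$ ($c = \frac{6}{7} + \frac{\left(-9 - \frac{27}{5}\right) \left(-5\right)}{7} = \frac{6}{7} + \frac{\left(- \frac{72}{5}\right) \left(-5\right)}{7} = \frac{6}{7} + \frac{1}{7} \cdot 72 = \frac{6}{7} + \frac{72}{7} = \frac{78}{7} \approx 11.143$)
$\frac{1}{q{\left(-298 \right)} + \left(-17 + c\right)^{2}} = \frac{1}{231 + \left(-17 + \frac{78}{7}\right)^{2}} = \frac{1}{231 + \left(- \frac{41}{7}\right)^{2}} = \frac{1}{231 + \frac{1681}{49}} = \frac{1}{\frac{13000}{49}} = \frac{49}{13000}$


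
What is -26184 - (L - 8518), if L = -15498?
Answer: -2168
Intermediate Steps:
-26184 - (L - 8518) = -26184 - (-15498 - 8518) = -26184 - 1*(-24016) = -26184 + 24016 = -2168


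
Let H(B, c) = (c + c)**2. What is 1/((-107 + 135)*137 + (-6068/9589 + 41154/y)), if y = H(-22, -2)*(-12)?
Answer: 306848/1111103801 ≈ 0.00027617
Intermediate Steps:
H(B, c) = 4*c**2 (H(B, c) = (2*c)**2 = 4*c**2)
y = -192 (y = (4*(-2)**2)*(-12) = (4*4)*(-12) = 16*(-12) = -192)
1/((-107 + 135)*137 + (-6068/9589 + 41154/y)) = 1/((-107 + 135)*137 + (-6068/9589 + 41154/(-192))) = 1/(28*137 + (-6068*1/9589 + 41154*(-1/192))) = 1/(3836 + (-6068/9589 - 6859/32)) = 1/(3836 - 65965127/306848) = 1/(1111103801/306848) = 306848/1111103801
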